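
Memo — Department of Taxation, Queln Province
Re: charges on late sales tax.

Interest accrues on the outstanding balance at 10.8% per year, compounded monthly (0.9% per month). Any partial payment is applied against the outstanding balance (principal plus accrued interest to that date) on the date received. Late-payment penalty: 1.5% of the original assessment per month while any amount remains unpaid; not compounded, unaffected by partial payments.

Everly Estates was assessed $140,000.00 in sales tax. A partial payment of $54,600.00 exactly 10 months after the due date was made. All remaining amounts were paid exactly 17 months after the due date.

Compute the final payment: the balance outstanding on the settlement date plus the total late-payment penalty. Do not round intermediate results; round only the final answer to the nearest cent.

Balance at month 10: $140,000.0000 × (1 + 0.009)^10 = $153,122.7422…
After $54,600.00 payment: $153,122.7422… − $54,600.00 = $98,522.7422…
Balance at month 17: $98,522.7422… × (1 + 0.009)^7 = $104,899.7987…
Penalty: 17 × 1.5% × $140,000.00 = $35,700.00
Final settlement = outstanding balance + penalty = $104,899.7987… + $35,700.00 = $140,599.80

$140,599.80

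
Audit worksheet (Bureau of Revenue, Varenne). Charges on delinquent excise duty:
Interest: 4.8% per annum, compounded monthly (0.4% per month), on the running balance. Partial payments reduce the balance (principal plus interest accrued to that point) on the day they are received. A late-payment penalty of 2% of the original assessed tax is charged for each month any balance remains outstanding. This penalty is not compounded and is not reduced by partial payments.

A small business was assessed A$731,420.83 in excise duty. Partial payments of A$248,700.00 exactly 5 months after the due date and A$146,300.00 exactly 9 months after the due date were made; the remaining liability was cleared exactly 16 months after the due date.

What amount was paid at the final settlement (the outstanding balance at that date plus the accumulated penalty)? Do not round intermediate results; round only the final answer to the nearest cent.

A$603,407.13

Balance at month 5: A$731,420.8300 × (1 + 0.004)^5 = A$746,166.7430…
After A$248,700.00 payment: A$746,166.7430… − A$248,700.00 = A$497,466.7430…
Balance at month 9: A$497,466.7430… × (1 + 0.004)^4 = A$505,474.0952…
After A$146,300.00 payment: A$505,474.0952… − A$146,300.00 = A$359,174.0952…
Balance at month 16: A$359,174.0952… × (1 + 0.004)^7 = A$369,352.4601…
Penalty: 16 × 2% × A$731,420.83 = A$234,054.67…
Final settlement = outstanding balance + penalty = A$369,352.4601… + A$234,054.67… = A$603,407.13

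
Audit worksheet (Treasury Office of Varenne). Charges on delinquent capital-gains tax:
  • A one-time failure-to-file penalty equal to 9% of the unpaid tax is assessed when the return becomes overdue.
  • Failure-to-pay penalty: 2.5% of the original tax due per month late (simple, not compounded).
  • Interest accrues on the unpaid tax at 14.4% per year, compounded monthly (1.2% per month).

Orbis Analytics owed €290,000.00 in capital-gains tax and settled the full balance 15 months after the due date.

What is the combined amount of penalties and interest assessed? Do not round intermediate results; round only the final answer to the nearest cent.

€191,671.24

Failure-to-file penalty: 9% × €290,000.00 = €26,100.00
Failure-to-pay penalty: 15 × 2.5% × €290,000.00 = €108,750.00
Interest: €290,000.00 × ((1 + 0.012)^15 − 1) = €290,000.00 × 0.1959353… = €56,821.2390…
Penalties + interest = €134,850.0000 + €56,821.2390… = €191,671.24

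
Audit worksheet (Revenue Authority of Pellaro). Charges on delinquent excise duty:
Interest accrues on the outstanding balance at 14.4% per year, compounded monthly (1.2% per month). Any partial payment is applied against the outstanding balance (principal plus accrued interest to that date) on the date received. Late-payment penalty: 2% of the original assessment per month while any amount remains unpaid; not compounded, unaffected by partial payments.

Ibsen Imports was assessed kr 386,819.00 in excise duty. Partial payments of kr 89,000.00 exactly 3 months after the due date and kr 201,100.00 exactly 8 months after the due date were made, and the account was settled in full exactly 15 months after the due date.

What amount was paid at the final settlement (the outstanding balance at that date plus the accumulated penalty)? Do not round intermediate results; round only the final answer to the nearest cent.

Balance at month 3: kr 386,819.0000 × (1 + 0.012)^3 = kr 400,912.2582…
After kr 89,000.00 payment: kr 400,912.2582… − kr 89,000.00 = kr 311,912.2582…
Balance at month 8: kr 311,912.2582… × (1 + 0.012)^5 = kr 331,081.5696…
After kr 201,100.00 payment: kr 331,081.5696… − kr 201,100.00 = kr 129,981.5696…
Balance at month 15: kr 129,981.5696… × (1 + 0.012)^7 = kr 141,301.0421…
Penalty: 15 × 2% × kr 386,819.00 = kr 116,045.70
Final settlement = outstanding balance + penalty = kr 141,301.0421… + kr 116,045.70 = kr 257,346.74

kr 257,346.74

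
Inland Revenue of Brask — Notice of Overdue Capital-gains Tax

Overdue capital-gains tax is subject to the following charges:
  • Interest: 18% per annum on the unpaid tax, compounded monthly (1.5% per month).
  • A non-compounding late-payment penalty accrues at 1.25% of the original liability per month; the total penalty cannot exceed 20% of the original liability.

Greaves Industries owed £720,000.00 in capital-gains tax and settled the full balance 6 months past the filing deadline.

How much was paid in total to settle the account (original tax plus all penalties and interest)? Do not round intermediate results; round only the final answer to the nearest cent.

Penalty: 6 × 1.25% × £720,000.00 = £54,000.00 (below the 20% cap of £144,000.00)
Interest: £720,000.00 × ((1 + 0.015)^6 − 1) = £720,000.00 × 0.0934433… = £67,279.1500…
Total = £720,000.00 + £54,000.0000 + £67,279.1500… = £841,279.15

£841,279.15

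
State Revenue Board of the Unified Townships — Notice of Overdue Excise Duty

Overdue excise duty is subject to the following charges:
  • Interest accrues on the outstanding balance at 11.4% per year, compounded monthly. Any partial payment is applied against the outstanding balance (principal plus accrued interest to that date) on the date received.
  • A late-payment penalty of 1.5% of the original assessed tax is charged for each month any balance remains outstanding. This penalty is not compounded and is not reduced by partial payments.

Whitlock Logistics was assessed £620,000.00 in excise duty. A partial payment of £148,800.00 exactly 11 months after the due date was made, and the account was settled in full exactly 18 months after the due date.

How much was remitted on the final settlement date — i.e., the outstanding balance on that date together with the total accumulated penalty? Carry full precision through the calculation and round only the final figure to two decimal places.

£743,449.03

Monthly rate = 11.4% ÷ 12 = 0.95%
Balance at month 11: £620,000.0000 × (1 + 0.0095)^11 = £687,956.9233…
After £148,800.00 payment: £687,956.9233… − £148,800.00 = £539,156.9233…
Balance at month 18: £539,156.9233… × (1 + 0.0095)^7 = £576,049.0295…
Penalty: 18 × 1.5% × £620,000.00 = £167,400.00
Final settlement = outstanding balance + penalty = £576,049.0295… + £167,400.00 = £743,449.03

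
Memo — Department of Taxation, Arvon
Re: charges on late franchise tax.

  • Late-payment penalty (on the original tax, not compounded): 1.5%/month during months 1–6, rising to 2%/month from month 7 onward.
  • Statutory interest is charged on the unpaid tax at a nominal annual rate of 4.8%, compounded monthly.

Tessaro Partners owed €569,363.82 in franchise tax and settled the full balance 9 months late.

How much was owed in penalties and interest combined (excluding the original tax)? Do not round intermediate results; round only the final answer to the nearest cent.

€106,232.70

Penalty, months 1–6: 6 × 1.5% × €569,363.82 = €51,242.74…
Penalty, months 7–9: 3 × 2% × €569,363.82 = €34,161.83…
Interest (4.8%/yr ÷ 12 = 0.4%/month): €569,363.82 × ((1 + 0.004)^9 − 1) = €20,828.1304…
Penalties + interest = €85,404.5730 + €20,828.1304… = €106,232.70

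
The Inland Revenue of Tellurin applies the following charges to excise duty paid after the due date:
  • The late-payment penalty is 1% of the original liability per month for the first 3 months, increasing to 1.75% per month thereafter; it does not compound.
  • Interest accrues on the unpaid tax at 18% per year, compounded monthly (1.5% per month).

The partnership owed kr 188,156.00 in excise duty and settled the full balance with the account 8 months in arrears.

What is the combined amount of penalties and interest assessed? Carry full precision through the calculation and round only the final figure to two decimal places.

kr 45,908.67

Penalty, months 1–3: 3 × 1% × kr 188,156.00 = kr 5,644.68
Penalty, months 4–8: 5 × 1.75% × kr 188,156.00 = kr 16,463.65
Interest: kr 188,156.00 × ((1 + 0.015)^8 − 1) = kr 188,156.00 × 0.1264926… = kr 23,800.3391…
Penalties + interest = kr 22,108.3300 + kr 23,800.3391… = kr 45,908.67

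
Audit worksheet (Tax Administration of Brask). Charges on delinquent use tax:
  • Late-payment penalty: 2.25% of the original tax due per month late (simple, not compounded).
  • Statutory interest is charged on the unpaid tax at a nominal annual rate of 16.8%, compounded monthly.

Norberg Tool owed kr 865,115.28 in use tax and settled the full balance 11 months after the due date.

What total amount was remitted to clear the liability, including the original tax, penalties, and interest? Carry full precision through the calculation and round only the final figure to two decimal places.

kr 1,222,187.88

Late-payment penalty = 2.25% × kr 865,115.28 × 11 mo = kr 214,116.03…
Interest (16.8%/yr ÷ 12 = 1.4%/month): kr 865,115.28 × ((1 + 0.014)^11 − 1) = kr 142,956.5707…
Total = kr 865,115.28 + kr 214,116.0318 + kr 142,956.5707… = kr 1,222,187.88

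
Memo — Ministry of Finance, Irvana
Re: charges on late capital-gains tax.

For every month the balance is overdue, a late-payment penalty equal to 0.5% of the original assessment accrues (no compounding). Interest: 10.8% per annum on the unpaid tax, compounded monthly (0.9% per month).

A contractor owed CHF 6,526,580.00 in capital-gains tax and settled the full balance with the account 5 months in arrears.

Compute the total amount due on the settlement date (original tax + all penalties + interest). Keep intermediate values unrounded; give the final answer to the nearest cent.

CHF 6,988,774.92

Late-payment penalty: 5 × 0.5% × CHF 6,526,580.00 = CHF 163,164.50
Interest: CHF 6,526,580.00 × ((1 + 0.009)^5 − 1) = CHF 6,526,580.00 × 0.0458173… = CHF 299,030.4231…
Total = CHF 6,526,580.00 + CHF 163,164.5000 + CHF 299,030.4231… = CHF 6,988,774.92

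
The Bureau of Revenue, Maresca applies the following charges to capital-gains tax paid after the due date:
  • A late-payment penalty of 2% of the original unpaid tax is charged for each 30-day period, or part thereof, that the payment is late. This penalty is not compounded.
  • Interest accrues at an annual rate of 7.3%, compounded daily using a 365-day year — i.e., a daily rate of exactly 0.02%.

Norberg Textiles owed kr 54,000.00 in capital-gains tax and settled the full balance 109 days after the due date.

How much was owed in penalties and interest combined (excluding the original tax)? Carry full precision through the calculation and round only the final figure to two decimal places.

kr 5,510.00

Penalty periods: ⌈109/30⌉ = 4; penalty = 4 × 2% × kr 54,000.00 = kr 4,320.00
Interest: kr 54,000.00 × ((1 + 0.0002)^109 − 1) = kr 54,000.00 × 0.02203713… = kr 1,190.0049…
Penalties + interest = kr 4,320.0000 + kr 1,190.0049… = kr 5,510.00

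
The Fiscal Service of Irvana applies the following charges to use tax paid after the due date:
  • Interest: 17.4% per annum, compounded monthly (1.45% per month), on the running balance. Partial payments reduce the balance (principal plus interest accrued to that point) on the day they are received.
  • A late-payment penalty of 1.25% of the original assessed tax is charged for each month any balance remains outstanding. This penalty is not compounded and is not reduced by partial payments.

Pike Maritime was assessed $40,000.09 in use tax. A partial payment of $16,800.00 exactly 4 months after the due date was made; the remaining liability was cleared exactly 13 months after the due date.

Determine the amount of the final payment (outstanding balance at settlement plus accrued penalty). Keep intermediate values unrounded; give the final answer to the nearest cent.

$35,608.32

Balance at month 4: $40,000.0900 × (1 + 0.0145)^4 = $42,371.0449…
After $16,800.00 payment: $42,371.0449… − $16,800.00 = $25,571.0449…
Balance at month 13: $25,571.0449… × (1 + 0.0145)^9 = $29,108.3063…
Penalty: 13 × 1.25% × $40,000.09 = $6,500.01…
Final settlement = outstanding balance + penalty = $29,108.3063… + $6,500.01… = $35,608.32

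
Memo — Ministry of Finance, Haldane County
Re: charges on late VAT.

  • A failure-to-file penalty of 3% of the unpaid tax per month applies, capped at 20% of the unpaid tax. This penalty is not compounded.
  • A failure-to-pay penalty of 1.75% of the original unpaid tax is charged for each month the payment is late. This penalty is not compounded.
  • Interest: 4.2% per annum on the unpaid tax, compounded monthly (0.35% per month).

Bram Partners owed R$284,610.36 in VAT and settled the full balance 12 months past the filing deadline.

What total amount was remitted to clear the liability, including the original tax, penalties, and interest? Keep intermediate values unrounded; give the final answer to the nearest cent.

R$413,487.06

Failure-to-file: 12 × 3% × R$284,610.36 = R$102,459.73…, capped at 20% × R$284,610.36 = R$56,922.07…
Failure-to-pay penalty = 1.75% × R$284,610.36 × 12 mo = R$59,768.18…
Interest: R$284,610.36 × ((1 + 0.0035)^12 − 1) = R$284,610.36 × 0.0428180… = R$12,186.4484…
Total = R$284,610.36 + R$116,690.2476 + R$12,186.4484… = R$413,487.06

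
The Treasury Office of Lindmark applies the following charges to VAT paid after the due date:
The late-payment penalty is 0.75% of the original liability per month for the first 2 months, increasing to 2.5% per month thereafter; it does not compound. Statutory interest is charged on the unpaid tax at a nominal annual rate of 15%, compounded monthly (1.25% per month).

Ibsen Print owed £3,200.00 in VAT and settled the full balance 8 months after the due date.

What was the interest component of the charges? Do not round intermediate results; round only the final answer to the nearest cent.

£334.36

Interest: £3,200.00 × ((1 + 0.0125)^8 − 1) = £3,200.00 × 0.1044861… = £334.3555…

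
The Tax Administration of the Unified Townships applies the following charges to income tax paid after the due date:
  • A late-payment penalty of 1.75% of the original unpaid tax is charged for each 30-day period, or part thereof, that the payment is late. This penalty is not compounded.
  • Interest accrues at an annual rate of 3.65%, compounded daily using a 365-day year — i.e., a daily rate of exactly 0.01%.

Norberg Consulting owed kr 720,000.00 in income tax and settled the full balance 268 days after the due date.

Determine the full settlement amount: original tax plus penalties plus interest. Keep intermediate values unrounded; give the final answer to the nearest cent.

Penalty periods: ⌈268/30⌉ = 9; penalty = 9 × 1.75% × kr 720,000.00 = kr 113,400.00
Interest: kr 720,000.00 × ((1 + 0.0001)^268 − 1) = kr 720,000.00 × 0.02716097… = kr 19,555.9009…
Total = kr 720,000.00 + kr 113,400.0000 + kr 19,555.9009… = kr 852,955.90

kr 852,955.90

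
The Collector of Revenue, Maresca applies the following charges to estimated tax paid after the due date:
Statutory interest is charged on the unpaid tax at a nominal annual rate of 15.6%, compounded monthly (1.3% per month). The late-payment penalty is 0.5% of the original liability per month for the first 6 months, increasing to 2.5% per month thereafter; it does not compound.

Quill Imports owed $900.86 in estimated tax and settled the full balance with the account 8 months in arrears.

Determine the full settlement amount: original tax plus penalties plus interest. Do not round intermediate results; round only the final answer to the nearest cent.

$1,070.99

Penalty, months 1–6: 6 × 0.5% × $900.86 = $27.03…
Penalty, months 7–8: 2 × 2.5% × $900.86 = $45.04…
Interest: $900.86 × ((1 + 0.013)^8 − 1) = $900.86 × 0.1088571… = $98.0650…
Total = $900.86 + $72.0688 + $98.0650… = $1,070.99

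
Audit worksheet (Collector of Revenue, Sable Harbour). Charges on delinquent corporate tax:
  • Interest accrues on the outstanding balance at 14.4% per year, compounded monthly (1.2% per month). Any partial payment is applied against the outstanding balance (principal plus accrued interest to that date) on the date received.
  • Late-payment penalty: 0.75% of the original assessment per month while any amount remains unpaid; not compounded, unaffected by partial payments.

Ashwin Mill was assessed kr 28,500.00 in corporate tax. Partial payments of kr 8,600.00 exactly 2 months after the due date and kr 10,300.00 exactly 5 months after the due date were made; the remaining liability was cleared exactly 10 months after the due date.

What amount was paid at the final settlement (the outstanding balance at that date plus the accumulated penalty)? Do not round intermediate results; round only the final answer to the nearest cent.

kr 13,854.08

Balance at month 2: kr 28,500.0000 × (1 + 0.012)^2 = kr 29,188.1040
After kr 8,600.00 payment: kr 29,188.1040 − kr 8,600.00 = kr 20,588.1040
Balance at month 5: kr 20,588.1040 × (1 + 0.012)^3 = kr 21,338.2054…
After kr 10,300.00 payment: kr 21,338.2054… − kr 10,300.00 = kr 11,038.2054…
Balance at month 10: kr 11,038.2054… × (1 + 0.012)^5 = kr 11,716.5846…
Penalty: 10 × 0.75% × kr 28,500.00 = kr 2,137.50
Final settlement = outstanding balance + penalty = kr 11,716.5846… + kr 2,137.50 = kr 13,854.08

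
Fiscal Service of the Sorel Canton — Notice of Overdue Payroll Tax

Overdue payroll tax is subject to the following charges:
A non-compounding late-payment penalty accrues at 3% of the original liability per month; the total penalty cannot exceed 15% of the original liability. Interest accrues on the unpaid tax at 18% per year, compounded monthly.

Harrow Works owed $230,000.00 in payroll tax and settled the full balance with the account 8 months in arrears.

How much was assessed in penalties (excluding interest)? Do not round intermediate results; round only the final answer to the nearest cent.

Penalty (uncapped): 8 × 3% × $230,000.00 = $55,200.00; cap = 15% × $230,000.00 = $34,500.00 → penalty = $34,500.00

$34,500.00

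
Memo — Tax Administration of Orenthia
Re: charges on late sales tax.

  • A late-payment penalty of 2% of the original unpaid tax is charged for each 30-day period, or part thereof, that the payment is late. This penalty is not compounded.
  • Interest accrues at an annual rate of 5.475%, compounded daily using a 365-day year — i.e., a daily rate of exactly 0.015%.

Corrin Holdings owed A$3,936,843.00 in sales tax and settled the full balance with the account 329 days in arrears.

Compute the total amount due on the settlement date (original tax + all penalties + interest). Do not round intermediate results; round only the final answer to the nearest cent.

A$5,002,090.14

Penalty periods: ⌈329/30⌉ = 11; penalty = 11 × 2% × A$3,936,843.00 = A$866,105.46
Interest: A$3,936,843.00 × ((1 + 0.00015)^329 − 1) = A$3,936,843.00 × 0.05058410… = A$199,141.6762…
Total = A$3,936,843.00 + A$866,105.4600 + A$199,141.6762… = A$5,002,090.14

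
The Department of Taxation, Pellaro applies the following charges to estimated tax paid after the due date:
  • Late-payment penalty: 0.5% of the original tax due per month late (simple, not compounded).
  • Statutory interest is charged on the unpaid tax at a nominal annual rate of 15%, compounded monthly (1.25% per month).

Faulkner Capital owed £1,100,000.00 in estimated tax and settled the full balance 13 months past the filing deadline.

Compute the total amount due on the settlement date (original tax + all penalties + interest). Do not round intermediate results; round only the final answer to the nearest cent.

Late-payment penalty: 13 × 0.5% × £1,100,000.00 = £71,500.00
Interest: £1,100,000.00 × ((1 + 0.0125)^13 − 1) = £1,100,000.00 × 0.1752639… = £192,790.3441…
Total = £1,100,000.00 + £71,500.0000 + £192,790.3441… = £1,364,290.34

£1,364,290.34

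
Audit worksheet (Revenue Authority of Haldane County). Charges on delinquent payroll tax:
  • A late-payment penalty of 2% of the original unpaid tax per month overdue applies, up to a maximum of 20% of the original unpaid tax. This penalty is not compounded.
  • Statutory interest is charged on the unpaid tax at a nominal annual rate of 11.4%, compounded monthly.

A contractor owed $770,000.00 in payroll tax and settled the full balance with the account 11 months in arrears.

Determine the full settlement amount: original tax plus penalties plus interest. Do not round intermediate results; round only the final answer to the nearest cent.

$1,008,398.11

Penalty (uncapped): 11 × 2% × $770,000.00 = $169,400.00; cap = 20% × $770,000.00 = $154,000.00 → penalty = $154,000.00
Interest (11.4%/yr ÷ 12 = 0.95%/month): $770,000.00 × ((1 + 0.0095)^11 − 1) = $84,398.1144…
Total = $770,000.00 + $154,000.0000 + $84,398.1144… = $1,008,398.11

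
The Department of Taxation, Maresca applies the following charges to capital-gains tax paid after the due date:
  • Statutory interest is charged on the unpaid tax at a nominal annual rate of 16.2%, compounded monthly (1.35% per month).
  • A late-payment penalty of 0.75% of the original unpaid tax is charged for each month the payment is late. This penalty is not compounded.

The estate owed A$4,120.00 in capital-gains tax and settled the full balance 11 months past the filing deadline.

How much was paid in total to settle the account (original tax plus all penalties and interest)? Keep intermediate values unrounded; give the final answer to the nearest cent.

A$5,114.74

Late-payment penalty = 0.75% × A$4,120.00 × 11 mo = A$339.90
Interest: A$4,120.00 × ((1 + 0.0135)^11 − 1) = A$4,120.00 × 0.1589409… = A$654.8364…
Total = A$4,120.00 + A$339.9000 + A$654.8364… = A$5,114.74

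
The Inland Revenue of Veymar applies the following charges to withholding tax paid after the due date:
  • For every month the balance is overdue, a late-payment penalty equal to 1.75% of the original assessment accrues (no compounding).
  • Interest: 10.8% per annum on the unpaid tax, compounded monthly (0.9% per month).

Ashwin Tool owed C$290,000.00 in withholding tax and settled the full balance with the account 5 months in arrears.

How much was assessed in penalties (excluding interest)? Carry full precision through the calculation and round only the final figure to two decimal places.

C$25,375.00

Late-payment penalty = 1.75% × C$290,000.00 × 5 mo = C$25,375.00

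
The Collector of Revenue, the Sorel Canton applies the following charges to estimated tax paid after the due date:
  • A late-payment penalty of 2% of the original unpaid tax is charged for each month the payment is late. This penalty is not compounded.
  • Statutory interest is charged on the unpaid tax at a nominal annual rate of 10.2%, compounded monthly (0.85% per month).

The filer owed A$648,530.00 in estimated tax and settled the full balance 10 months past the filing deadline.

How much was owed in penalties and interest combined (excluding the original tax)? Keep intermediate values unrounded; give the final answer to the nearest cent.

Late-payment penalty = 2% × A$648,530.00 × 10 mo = A$129,706.00
Interest: A$648,530.00 × ((1 + 0.0085)^10 − 1) = A$648,530.00 × 0.0883261… = A$57,282.0948…
Penalties + interest = A$129,706.0000 + A$57,282.0948… = A$186,988.09

A$186,988.09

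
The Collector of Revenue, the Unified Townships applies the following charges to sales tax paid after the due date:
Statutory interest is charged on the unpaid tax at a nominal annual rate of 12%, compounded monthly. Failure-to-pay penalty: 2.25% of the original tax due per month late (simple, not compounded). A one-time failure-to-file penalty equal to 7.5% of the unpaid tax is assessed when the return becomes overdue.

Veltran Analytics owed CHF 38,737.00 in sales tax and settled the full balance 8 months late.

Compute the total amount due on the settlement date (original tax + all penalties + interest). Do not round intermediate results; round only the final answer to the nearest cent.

Failure-to-file penalty: 7.5% × CHF 38,737.00 = CHF 2,905.28…
Failure-to-pay penalty = 2.25% × CHF 38,737.00 × 8 mo = CHF 6,972.66
Interest (12%/yr ÷ 12 = 1%/month): CHF 38,737.00 × ((1 + 0.01)^8 − 1) = CHF 3,209.6202…
Total = CHF 38,737.00 + CHF 9,877.9350 + CHF 3,209.6202… = CHF 51,824.56

CHF 51,824.56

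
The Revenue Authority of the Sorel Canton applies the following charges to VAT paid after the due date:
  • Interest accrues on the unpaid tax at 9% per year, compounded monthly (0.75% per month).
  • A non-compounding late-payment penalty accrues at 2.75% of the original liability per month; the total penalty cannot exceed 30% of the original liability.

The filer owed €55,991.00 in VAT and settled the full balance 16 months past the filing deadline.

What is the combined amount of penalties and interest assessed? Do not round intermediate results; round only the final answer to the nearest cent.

€23,907.72

Penalty (uncapped): 16 × 2.75% × €55,991.00 = €24,636.04; cap = 30% × €55,991.00 = €16,797.30 → penalty = €16,797.30
Interest: €55,991.00 × ((1 + 0.0075)^16 − 1) = €55,991.00 × 0.1269921… = €7,110.4154…
Penalties + interest = €16,797.3000 + €7,110.4154… = €23,907.72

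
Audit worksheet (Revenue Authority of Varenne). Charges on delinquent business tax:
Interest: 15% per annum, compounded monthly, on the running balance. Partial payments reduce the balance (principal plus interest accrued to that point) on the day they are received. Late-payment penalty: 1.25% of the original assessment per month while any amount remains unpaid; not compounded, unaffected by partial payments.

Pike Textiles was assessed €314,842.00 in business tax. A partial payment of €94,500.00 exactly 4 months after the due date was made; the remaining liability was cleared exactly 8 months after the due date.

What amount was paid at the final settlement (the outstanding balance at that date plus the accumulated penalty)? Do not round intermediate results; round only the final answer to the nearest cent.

Monthly rate = 15% ÷ 12 = 1.25%
Balance at month 4: €314,842.0000 × (1 + 0.0125)^4 = €330,881.7318…
After €94,500.00 payment: €330,881.7318… − €94,500.00 = €236,381.7318…
Balance at month 8: €236,381.7318… × (1 + 0.0125)^4 = €248,424.2787…
Penalty: 8 × 1.25% × €314,842.00 = €31,484.20
Final settlement = outstanding balance + penalty = €248,424.2787… + €31,484.20 = €279,908.48

€279,908.48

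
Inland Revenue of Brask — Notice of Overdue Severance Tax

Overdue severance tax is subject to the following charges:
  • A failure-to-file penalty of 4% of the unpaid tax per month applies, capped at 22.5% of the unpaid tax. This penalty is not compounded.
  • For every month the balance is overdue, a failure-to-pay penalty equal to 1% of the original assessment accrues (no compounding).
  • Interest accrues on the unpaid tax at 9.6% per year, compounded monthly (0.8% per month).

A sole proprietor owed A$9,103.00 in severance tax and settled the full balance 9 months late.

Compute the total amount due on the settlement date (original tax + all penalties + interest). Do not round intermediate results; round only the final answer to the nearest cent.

A$12,647.23

Failure-to-file: 9 × 4% × A$9,103.00 = A$3,277.08, capped at 22.5% × A$9,103.00 = A$2,048.18…
Failure-to-pay penalty = 1% × A$9,103.00 × 9 mo = A$819.27
Interest: A$9,103.00 × ((1 + 0.008)^9 − 1) = A$9,103.00 × 0.0743475… = A$676.7855…
Total = A$9,103.00 + A$2,867.4450 + A$676.7855… = A$12,647.23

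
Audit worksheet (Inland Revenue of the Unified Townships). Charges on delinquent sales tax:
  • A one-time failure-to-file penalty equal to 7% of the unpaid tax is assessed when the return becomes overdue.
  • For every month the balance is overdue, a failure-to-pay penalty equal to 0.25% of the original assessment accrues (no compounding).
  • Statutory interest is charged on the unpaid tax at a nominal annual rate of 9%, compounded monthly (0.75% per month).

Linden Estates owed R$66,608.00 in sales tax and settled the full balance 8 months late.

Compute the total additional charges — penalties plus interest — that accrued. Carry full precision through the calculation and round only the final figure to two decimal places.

R$10,097.70

Failure-to-file penalty: 7% × R$66,608.00 = R$4,662.56
Failure-to-pay penalty: 8 × 0.25% × R$66,608.00 = R$1,332.16
Interest: R$66,608.00 × ((1 + 0.0075)^8 − 1) = R$66,608.00 × 0.0615988… = R$4,102.9761…
Penalties + interest = R$5,994.7200 + R$4,102.9761… = R$10,097.70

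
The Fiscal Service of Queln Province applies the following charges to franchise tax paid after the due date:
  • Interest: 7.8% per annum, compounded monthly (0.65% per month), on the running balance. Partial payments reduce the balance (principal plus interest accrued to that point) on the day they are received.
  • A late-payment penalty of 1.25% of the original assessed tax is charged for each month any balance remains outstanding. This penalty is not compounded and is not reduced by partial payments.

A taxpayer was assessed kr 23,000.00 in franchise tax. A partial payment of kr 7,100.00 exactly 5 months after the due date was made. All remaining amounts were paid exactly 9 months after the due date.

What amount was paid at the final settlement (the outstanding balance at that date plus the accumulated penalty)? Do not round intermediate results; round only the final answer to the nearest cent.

kr 19,682.11

Balance at month 5: kr 23,000.0000 × (1 + 0.0065)^5 = kr 23,757.2809…
After kr 7,100.00 payment: kr 23,757.2809… − kr 7,100.00 = kr 16,657.2809…
Balance at month 9: kr 16,657.2809… × (1 + 0.0065)^4 = kr 17,094.6111…
Penalty: 9 × 1.25% × kr 23,000.00 = kr 2,587.50
Final settlement = outstanding balance + penalty = kr 17,094.6111… + kr 2,587.50 = kr 19,682.11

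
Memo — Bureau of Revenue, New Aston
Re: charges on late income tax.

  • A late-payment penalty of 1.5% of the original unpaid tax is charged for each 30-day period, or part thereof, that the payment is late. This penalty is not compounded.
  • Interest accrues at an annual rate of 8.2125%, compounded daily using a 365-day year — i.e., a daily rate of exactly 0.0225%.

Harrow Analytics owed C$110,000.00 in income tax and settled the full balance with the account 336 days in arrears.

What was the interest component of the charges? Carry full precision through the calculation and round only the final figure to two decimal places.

Interest: C$110,000.00 × ((1 + 0.000225)^336 − 1) = C$110,000.00 × 0.07852190… = C$8,637.4094…

C$8,637.41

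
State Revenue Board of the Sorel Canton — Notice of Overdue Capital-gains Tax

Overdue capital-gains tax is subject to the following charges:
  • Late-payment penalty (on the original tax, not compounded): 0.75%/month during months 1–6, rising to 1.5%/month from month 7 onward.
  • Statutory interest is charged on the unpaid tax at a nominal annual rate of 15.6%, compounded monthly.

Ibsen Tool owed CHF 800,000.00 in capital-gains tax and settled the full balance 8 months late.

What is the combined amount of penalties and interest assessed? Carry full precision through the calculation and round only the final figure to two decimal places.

CHF 147,085.64

Penalty, months 1–6: 6 × 0.75% × CHF 800,000.00 = CHF 36,000.00
Penalty, months 7–8: 2 × 1.5% × CHF 800,000.00 = CHF 24,000.00
Interest (15.6%/yr ÷ 12 = 1.3%/month): CHF 800,000.00 × ((1 + 0.013)^8 − 1) = CHF 87,085.6418…
Penalties + interest = CHF 60,000.0000 + CHF 87,085.6418… = CHF 147,085.64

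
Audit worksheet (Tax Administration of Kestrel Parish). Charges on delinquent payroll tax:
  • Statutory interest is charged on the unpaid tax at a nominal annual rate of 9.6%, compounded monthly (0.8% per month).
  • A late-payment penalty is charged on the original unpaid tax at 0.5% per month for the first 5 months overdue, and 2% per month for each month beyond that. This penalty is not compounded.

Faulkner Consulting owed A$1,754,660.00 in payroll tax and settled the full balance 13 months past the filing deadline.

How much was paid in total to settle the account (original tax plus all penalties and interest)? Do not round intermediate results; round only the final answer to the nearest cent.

A$2,270,778.15

Penalty, months 1–5: 5 × 0.5% × A$1,754,660.00 = A$43,866.50
Penalty, months 6–13: 8 × 2% × A$1,754,660.00 = A$280,745.60
Interest: A$1,754,660.00 × ((1 + 0.008)^13 − 1) = A$1,754,660.00 × 0.1091414… = A$191,506.0547…
Total = A$1,754,660.00 + A$324,612.1000 + A$191,506.0547… = A$2,270,778.15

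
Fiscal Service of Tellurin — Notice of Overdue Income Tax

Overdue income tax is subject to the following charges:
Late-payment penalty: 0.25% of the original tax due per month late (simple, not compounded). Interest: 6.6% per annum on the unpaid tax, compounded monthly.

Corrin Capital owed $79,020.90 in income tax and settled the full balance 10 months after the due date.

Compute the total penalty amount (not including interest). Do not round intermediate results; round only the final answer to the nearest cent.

$1,975.52

Late-payment penalty: 10 × 0.25% × $79,020.90 = $1,975.52…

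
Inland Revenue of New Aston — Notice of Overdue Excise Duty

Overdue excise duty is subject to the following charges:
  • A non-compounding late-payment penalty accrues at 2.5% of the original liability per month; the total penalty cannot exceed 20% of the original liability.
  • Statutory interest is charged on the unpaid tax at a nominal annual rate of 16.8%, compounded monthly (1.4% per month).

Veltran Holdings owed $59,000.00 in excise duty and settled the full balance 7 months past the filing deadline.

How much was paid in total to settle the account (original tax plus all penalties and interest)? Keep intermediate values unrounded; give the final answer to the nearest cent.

$75,355.59

Penalty: 7 × 2.5% × $59,000.00 = $10,325.00 (below the 20% cap of $11,800.00)
Interest: $59,000.00 × ((1 + 0.014)^7 − 1) = $59,000.00 × 0.1022134… = $6,030.5904…
Total = $59,000.00 + $10,325.0000 + $6,030.5904… = $75,355.59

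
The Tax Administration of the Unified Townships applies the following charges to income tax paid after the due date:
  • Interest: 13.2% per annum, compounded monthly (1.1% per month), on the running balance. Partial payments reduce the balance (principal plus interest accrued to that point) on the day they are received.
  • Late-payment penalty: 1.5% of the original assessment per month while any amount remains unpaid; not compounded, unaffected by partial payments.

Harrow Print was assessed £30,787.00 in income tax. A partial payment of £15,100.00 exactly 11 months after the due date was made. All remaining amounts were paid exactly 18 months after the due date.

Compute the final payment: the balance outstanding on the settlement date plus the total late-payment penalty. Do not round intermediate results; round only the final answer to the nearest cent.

Balance at month 11: £30,787.0000 × (1 + 0.011)^11 = £34,724.0268…
After £15,100.00 payment: £34,724.0268… − £15,100.00 = £19,624.0268…
Balance at month 18: £19,624.0268… × (1 + 0.011)^7 = £21,185.8659…
Penalty: 18 × 1.5% × £30,787.00 = £8,312.49
Final settlement = outstanding balance + penalty = £21,185.8659… + £8,312.49 = £29,498.36

£29,498.36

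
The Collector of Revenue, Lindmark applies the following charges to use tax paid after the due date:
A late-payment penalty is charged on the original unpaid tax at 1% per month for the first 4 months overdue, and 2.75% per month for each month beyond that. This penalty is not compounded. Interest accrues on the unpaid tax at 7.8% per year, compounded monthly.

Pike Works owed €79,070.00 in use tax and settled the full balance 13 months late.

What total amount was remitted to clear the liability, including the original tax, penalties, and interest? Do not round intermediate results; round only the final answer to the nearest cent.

€108,750.93

Penalty, months 1–4: 4 × 1% × €79,070.00 = €3,162.80
Penalty, months 5–13: 9 × 2.75% × €79,070.00 = €19,569.83…
Interest (7.8%/yr ÷ 12 = 0.65%/month): €79,070.00 × ((1 + 0.0065)^13 − 1) = €6,948.3027…
Total = €79,070.00 + €22,732.6250 + €6,948.3027… = €108,750.93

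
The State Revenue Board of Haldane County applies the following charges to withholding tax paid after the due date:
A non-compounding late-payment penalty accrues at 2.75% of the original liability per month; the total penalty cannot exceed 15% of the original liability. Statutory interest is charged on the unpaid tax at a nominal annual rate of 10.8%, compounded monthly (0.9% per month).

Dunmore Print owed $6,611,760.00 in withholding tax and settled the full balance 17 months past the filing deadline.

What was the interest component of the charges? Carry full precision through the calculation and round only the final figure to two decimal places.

Interest: $6,611,760.00 × ((1 + 0.009)^17 − 1) = $6,611,760.00 × 0.1645277… = $1,087,817.7137…

$1,087,817.71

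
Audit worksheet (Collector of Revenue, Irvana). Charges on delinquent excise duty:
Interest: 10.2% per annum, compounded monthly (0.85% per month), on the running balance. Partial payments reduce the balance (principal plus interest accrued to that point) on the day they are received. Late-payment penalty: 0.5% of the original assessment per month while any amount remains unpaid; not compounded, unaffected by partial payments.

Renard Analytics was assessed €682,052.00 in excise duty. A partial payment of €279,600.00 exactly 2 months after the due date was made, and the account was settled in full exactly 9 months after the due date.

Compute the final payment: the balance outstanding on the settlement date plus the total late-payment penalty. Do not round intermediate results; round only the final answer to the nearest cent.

€470,064.49

Balance at month 2: €682,052.0000 × (1 + 0.0085)^2 = €693,696.1623…
After €279,600.00 payment: €693,696.1623… − €279,600.00 = €414,096.1623…
Balance at month 9: €414,096.1623… × (1 + 0.0085)^7 = €439,372.1481…
Penalty: 9 × 0.5% × €682,052.00 = €30,692.34
Final settlement = outstanding balance + penalty = €439,372.1481… + €30,692.34 = €470,064.49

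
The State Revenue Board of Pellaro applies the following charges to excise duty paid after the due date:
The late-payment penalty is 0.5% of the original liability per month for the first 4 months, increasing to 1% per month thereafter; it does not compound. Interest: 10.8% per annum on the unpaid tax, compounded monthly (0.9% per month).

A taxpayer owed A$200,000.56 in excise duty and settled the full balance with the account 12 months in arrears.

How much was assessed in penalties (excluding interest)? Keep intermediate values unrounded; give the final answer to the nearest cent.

A$20,000.06

Penalty, months 1–4: 4 × 0.5% × A$200,000.56 = A$4,000.01…
Penalty, months 5–12: 8 × 1% × A$200,000.56 = A$16,000.04…
Total penalty = A$4,000.01… + A$16,000.04… = A$20,000.06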